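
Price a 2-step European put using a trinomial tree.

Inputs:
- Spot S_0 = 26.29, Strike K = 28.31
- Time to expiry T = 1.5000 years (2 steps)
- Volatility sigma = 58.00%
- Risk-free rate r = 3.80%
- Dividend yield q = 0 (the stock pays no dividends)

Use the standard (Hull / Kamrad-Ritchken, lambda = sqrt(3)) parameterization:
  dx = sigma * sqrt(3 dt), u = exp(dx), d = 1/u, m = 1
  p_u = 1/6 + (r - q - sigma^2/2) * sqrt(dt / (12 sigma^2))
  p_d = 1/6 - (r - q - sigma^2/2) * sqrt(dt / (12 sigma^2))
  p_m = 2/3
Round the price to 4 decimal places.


dt = T/N = 0.750000; dx = sigma*sqrt(3*dt) = 0.870000
u = exp(dx) = 2.386911; d = 1/u = 0.418952
p_u = 0.110546, p_m = 0.666667, p_d = 0.222787
Discount per step: exp(-r*dt) = 0.971902
Stock lattice S(k, j) with j the centered position index:
  k=0: S(0,+0) = 26.2900
  k=1: S(1,-1) = 11.0142; S(1,+0) = 26.2900; S(1,+1) = 62.7519
  k=2: S(2,-2) = 4.6144; S(2,-1) = 11.0142; S(2,+0) = 26.2900; S(2,+1) = 62.7519; S(2,+2) = 149.7832
Terminal payoffs V(N, j) = max(K - S_T, 0):
  V(2,-2) = 23.695569; V(2,-1) = 17.295764; V(2,+0) = 2.020000; V(2,+1) = 0.000000; V(2,+2) = 0.000000
Backward induction: V(k, j) = exp(-r*dt) * [p_u * V(k+1, j+1) + p_m * V(k+1, j) + p_d * V(k+1, j-1)]
  V(1,-1) = exp(-r*dt) * [p_u*2.020000 + p_m*17.295764 + p_d*23.695569] = 16.554300
  V(1,+0) = exp(-r*dt) * [p_u*0.000000 + p_m*2.020000 + p_d*17.295764] = 5.053838
  V(1,+1) = exp(-r*dt) * [p_u*0.000000 + p_m*0.000000 + p_d*2.020000] = 0.437386
  V(0,+0) = exp(-r*dt) * [p_u*0.437386 + p_m*5.053838 + p_d*16.554300] = 6.906012

Answer: Price = V(0,0) = 6.9060


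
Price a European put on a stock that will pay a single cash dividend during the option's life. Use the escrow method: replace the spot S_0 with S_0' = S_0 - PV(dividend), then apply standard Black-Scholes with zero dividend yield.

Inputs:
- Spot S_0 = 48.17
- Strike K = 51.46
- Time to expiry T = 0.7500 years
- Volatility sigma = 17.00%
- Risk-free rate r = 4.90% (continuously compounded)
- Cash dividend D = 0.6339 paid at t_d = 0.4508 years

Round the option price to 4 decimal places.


PV(D) = D * exp(-r * t_d) = 0.6339 * 0.97815298 = 0.62005117
S_0' = S_0 - PV(D) = 48.1700 - 0.62005117 = 47.54994883
d1 = (ln(S_0'/K) + (r + sigma^2/2)*T) / (sigma*sqrt(T)) = -0.21352854
d2 = d1 - sigma*sqrt(T) = -0.36075286
exp(-rT) = 0.96391708
N(-d1) = 0.58454264; N(-d2) = 0.64085790
P = K * exp(-rT) * N(-d2) - S_0' * N(-d1) = 51.4600 * 0.96391708 * 0.64085790 - 47.54994883 * 0.58454264 = 3.9936

Answer: Price = 3.9936


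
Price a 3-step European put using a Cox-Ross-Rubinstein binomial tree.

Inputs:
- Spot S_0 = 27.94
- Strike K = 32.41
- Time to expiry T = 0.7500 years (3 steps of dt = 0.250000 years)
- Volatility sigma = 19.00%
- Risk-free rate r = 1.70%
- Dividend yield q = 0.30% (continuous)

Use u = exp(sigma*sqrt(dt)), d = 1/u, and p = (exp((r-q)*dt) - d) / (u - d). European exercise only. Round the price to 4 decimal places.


dt = T/N = 0.250000
u = exp(sigma*sqrt(dt)) = 1.099659; d = 1/u = 0.909373
p = (exp((r-q)*dt) - d) / (u - d) = 0.494693
Discount per step: exp(-r*dt) = 0.995759
Stock lattice S(k, i) with i counting down-moves:
  k=0: S(0,0) = 27.9400
  k=1: S(1,0) = 30.7245; S(1,1) = 25.4079
  k=2: S(2,0) = 33.7864; S(2,1) = 27.9400; S(2,2) = 23.1052
  k=3: S(3,0) = 37.1536; S(3,1) = 30.7245; S(3,2) = 25.4079; S(3,3) = 21.0113
Terminal payoffs V(N, i) = max(K - S_T, 0):
  V(3,0) = 0.000000; V(3,1) = 1.685532; V(3,2) = 7.002120; V(3,3) = 11.398722
Backward induction: V(k, i) = exp(-r*dt) * [p * V(k+1, i) + (1-p) * V(k+1, i+1)].
  V(2,0) = exp(-r*dt) * [p*0.000000 + (1-p)*1.685532] = 0.848098
  V(2,1) = exp(-r*dt) * [p*1.685532 + (1-p)*7.002120] = 4.353497
  V(2,2) = exp(-r*dt) * [p*7.002120 + (1-p)*11.398722] = 9.184634
  V(1,0) = exp(-r*dt) * [p*0.848098 + (1-p)*4.353497] = 2.608290
  V(1,1) = exp(-r*dt) * [p*4.353497 + (1-p)*9.184634] = 6.765886
  V(0,0) = exp(-r*dt) * [p*2.608290 + (1-p)*6.765886] = 4.689179

Answer: Price = V(0,0) = 4.6892


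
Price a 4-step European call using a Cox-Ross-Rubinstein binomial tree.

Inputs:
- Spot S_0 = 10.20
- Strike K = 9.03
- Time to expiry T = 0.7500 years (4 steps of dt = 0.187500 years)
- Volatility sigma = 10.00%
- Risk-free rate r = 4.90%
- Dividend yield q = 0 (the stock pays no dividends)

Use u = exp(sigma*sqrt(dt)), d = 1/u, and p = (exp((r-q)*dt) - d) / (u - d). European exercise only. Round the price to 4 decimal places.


dt = T/N = 0.187500
u = exp(sigma*sqrt(dt)) = 1.044252; d = 1/u = 0.957623
p = (exp((r-q)*dt) - d) / (u - d) = 0.595720
Discount per step: exp(-r*dt) = 0.990855
Stock lattice S(k, i) with i counting down-moves:
  k=0: S(0,0) = 10.2000
  k=1: S(1,0) = 10.6514; S(1,1) = 9.7678
  k=2: S(2,0) = 11.1227; S(2,1) = 10.2000; S(2,2) = 9.3538
  k=3: S(3,0) = 11.6149; S(3,1) = 10.6514; S(3,2) = 9.7678; S(3,3) = 8.9574
  k=4: S(4,0) = 12.1289; S(4,1) = 11.1227; S(4,2) = 10.2000; S(4,3) = 9.3538; S(4,4) = 8.5778
Terminal payoffs V(N, i) = max(S_T - K, 0):
  V(4,0) = 3.098921; V(4,1) = 2.092724; V(4,2) = 1.170000; V(4,3) = 0.323823; V(4,4) = 0.000000
Backward induction: V(k, i) = exp(-r*dt) * [p * V(k+1, i) + (1-p) * V(k+1, i+1)].
  V(3,0) = exp(-r*dt) * [p*3.098921 + (1-p)*2.092724] = 2.667515
  V(3,1) = exp(-r*dt) * [p*2.092724 + (1-p)*1.170000] = 1.703958
  V(3,2) = exp(-r*dt) * [p*1.170000 + (1-p)*0.323823] = 0.820336
  V(3,3) = exp(-r*dt) * [p*0.323823 + (1-p)*0.000000] = 0.191144
  V(2,0) = exp(-r*dt) * [p*2.667515 + (1-p)*1.703958] = 2.257136
  V(2,1) = exp(-r*dt) * [p*1.703958 + (1-p)*0.820336] = 1.334411
  V(2,2) = exp(-r*dt) * [p*0.820336 + (1-p)*0.191144] = 0.560790
  V(1,0) = exp(-r*dt) * [p*2.257136 + (1-p)*1.334411] = 1.866866
  V(1,1) = exp(-r*dt) * [p*1.334411 + (1-p)*0.560790] = 1.012308
  V(0,0) = exp(-r*dt) * [p*1.866866 + (1-p)*1.012308] = 1.507472

Answer: Price = V(0,0) = 1.5075


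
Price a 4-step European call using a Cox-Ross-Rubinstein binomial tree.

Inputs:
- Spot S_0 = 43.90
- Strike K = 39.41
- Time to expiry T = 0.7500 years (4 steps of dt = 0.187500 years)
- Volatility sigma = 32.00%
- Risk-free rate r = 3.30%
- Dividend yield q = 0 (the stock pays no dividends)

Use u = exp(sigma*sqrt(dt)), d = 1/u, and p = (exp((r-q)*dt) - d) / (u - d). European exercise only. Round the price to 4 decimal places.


dt = T/N = 0.187500
u = exp(sigma*sqrt(dt)) = 1.148623; d = 1/u = 0.870607
p = (exp((r-q)*dt) - d) / (u - d) = 0.487739
Discount per step: exp(-r*dt) = 0.993832
Stock lattice S(k, i) with i counting down-moves:
  k=0: S(0,0) = 43.9000
  k=1: S(1,0) = 50.4246; S(1,1) = 38.2197
  k=2: S(2,0) = 57.9188; S(2,1) = 43.9000; S(2,2) = 33.2743
  k=3: S(3,0) = 66.5269; S(3,1) = 50.4246; S(3,2) = 38.2197; S(3,3) = 28.9689
  k=4: S(4,0) = 76.4144; S(4,1) = 57.9188; S(4,2) = 43.9000; S(4,3) = 33.2743; S(4,4) = 25.2205
Terminal payoffs V(N, i) = max(S_T - K, 0):
  V(4,0) = 37.004356; V(4,1) = 18.508824; V(4,2) = 4.490000; V(4,3) = 0.000000; V(4,4) = 0.000000
Backward induction: V(k, i) = exp(-r*dt) * [p * V(k+1, i) + (1-p) * V(k+1, i+1)].
  V(3,0) = exp(-r*dt) * [p*37.004356 + (1-p)*18.508824] = 27.360006
  V(3,1) = exp(-r*dt) * [p*18.508824 + (1-p)*4.490000] = 11.257658
  V(3,2) = exp(-r*dt) * [p*4.490000 + (1-p)*0.000000] = 2.176441
  V(3,3) = exp(-r*dt) * [p*0.000000 + (1-p)*0.000000] = 0.000000
  V(2,0) = exp(-r*dt) * [p*27.360006 + (1-p)*11.257658] = 18.993518
  V(2,1) = exp(-r*dt) * [p*11.257658 + (1-p)*2.176441] = 6.564960
  V(2,2) = exp(-r*dt) * [p*2.176441 + (1-p)*0.000000] = 1.054988
  V(1,0) = exp(-r*dt) * [p*18.993518 + (1-p)*6.564960] = 12.548968
  V(1,1) = exp(-r*dt) * [p*6.564960 + (1-p)*1.054988] = 3.719333
  V(0,0) = exp(-r*dt) * [p*12.548968 + (1-p)*3.719333] = 7.976385

Answer: Price = V(0,0) = 7.9764


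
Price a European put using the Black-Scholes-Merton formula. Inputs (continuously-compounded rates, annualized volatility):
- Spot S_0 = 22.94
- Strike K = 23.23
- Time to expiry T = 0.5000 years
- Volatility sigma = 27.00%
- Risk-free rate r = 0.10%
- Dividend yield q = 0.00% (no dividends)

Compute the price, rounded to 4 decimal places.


d1 = (ln(S/K) + (r - q + 0.5*sigma^2) * T) / (sigma * sqrt(T)) = 0.03227846
d2 = d1 - sigma * sqrt(T) = -0.15864038
exp(-rT) = 0.99950012; exp(-qT) = 1.00000000
P = K * exp(-rT) * N(-d2) - S_0 * exp(-qT) * N(-d1)
N(-d1) = 0.48712500; N(-d2) = 0.56302389
P = 23.2300 * 0.99950012 * 0.56302389 - 22.9400 * 1.00000000 * 0.48712500 = 1.8979

Answer: Price = 1.8979


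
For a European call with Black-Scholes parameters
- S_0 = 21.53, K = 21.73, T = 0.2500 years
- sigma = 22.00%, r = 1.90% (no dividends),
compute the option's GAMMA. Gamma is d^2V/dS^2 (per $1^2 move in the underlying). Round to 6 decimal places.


Answer: Gamma = 0.168434

Derivation:
d1 = 0.0141228828; d2 = -0.0958771172
phi(d1) = 0.3989024967; exp(-qT) = 1.0000000000; exp(-rT) = 0.9952612634
Gamma = exp(-qT) * phi(d1) / (S * sigma * sqrt(T)) = 1.0000000000 * 0.3989024967 / (21.5300 * 0.2200 * 0.5000000000) = 0.168434


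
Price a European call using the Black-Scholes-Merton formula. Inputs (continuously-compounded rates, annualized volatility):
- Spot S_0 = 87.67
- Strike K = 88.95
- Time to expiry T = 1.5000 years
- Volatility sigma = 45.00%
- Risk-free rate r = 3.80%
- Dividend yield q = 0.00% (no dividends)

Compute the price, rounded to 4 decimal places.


Answer: Price = 20.5170

Derivation:
d1 = (ln(S/K) + (r - q + 0.5*sigma^2) * T) / (sigma * sqrt(T)) = 0.35269087
d2 = d1 - sigma * sqrt(T) = -0.19844432
exp(-rT) = 0.94459407; exp(-qT) = 1.00000000
C = S_0 * exp(-qT) * N(d1) - K * exp(-rT) * N(d2)
N(d1) = 0.63783990; N(d2) = 0.42134872
C = 87.6700 * 1.00000000 * 0.63783990 - 88.9500 * 0.94459407 * 0.42134872 = 20.5170


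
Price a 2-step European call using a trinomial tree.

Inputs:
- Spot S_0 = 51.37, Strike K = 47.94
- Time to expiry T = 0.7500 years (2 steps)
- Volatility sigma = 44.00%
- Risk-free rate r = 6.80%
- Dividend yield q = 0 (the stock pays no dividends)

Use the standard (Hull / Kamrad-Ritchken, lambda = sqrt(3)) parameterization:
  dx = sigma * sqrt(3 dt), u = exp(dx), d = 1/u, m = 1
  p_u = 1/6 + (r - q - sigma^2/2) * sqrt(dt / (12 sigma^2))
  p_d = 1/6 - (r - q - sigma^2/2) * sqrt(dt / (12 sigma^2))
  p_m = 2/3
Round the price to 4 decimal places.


dt = T/N = 0.375000; dx = sigma*sqrt(3*dt) = 0.466690
u = exp(dx) = 1.594708; d = 1/u = 0.627074
p_u = 0.155096, p_m = 0.666667, p_d = 0.178238
Discount per step: exp(-r*dt) = 0.974822
Stock lattice S(k, j) with j the centered position index:
  k=0: S(0,+0) = 51.3700
  k=1: S(1,-1) = 32.2128; S(1,+0) = 51.3700; S(1,+1) = 81.9201
  k=2: S(2,-2) = 20.1998; S(2,-1) = 32.2128; S(2,+0) = 51.3700; S(2,+1) = 81.9201; S(2,+2) = 130.6387
Terminal payoffs V(N, j) = max(S_T - K, 0):
  V(2,-2) = 0.000000; V(2,-1) = 0.000000; V(2,+0) = 3.430000; V(2,+1) = 33.980136; V(2,+2) = 82.698674
Backward induction: V(k, j) = exp(-r*dt) * [p_u * V(k+1, j+1) + p_m * V(k+1, j) + p_d * V(k+1, j-1)]
  V(1,-1) = exp(-r*dt) * [p_u*3.430000 + p_m*0.000000 + p_d*0.000000] = 0.518585
  V(1,+0) = exp(-r*dt) * [p_u*33.980136 + p_m*3.430000 + p_d*0.000000] = 7.366581
  V(1,+1) = exp(-r*dt) * [p_u*82.698674 + p_m*33.980136 + p_d*3.430000] = 35.182312
  V(0,+0) = exp(-r*dt) * [p_u*35.182312 + p_m*7.366581 + p_d*0.518585] = 10.196754

Answer: Price = V(0,0) = 10.1968


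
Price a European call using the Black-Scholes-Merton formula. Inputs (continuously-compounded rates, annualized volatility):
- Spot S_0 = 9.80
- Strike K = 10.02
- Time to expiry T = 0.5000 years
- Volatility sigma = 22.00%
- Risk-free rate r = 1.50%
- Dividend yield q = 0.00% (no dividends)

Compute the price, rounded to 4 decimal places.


d1 = (ln(S/K) + (r - q + 0.5*sigma^2) * T) / (sigma * sqrt(T)) = -0.01671800
d2 = d1 - sigma * sqrt(T) = -0.17228149
exp(-rT) = 0.99252805; exp(-qT) = 1.00000000
C = S_0 * exp(-qT) * N(d1) - K * exp(-rT) * N(d2)
N(d1) = 0.49333079; N(d2) = 0.43160812
C = 9.8000 * 1.00000000 * 0.49333079 - 10.0200 * 0.99252805 * 0.43160812 = 0.5422

Answer: Price = 0.5422


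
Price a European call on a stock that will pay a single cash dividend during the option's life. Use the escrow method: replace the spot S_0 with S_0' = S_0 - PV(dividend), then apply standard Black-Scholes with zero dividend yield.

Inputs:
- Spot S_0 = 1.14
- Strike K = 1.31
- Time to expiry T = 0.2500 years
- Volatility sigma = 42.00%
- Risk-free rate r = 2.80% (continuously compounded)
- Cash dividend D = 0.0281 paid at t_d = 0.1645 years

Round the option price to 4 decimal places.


Answer: Price = 0.0332

Derivation:
PV(D) = D * exp(-r * t_d) = 0.0281 * 0.99540459 = 0.02797087
S_0' = S_0 - PV(D) = 1.1400 - 0.02797087 = 1.11202913
d1 = (ln(S_0'/K) + (r + sigma^2/2)*T) / (sigma*sqrt(T)) = -0.64186069
d2 = d1 - sigma*sqrt(T) = -0.85186069
exp(-rT) = 0.99302444
N(d1) = 0.26048182; N(d2) = 0.19714571
C = S_0' * N(d1) - K * exp(-rT) * N(d2) = 1.11202913 * 0.26048182 - 1.3100 * 0.99302444 * 0.19714571 = 0.0332


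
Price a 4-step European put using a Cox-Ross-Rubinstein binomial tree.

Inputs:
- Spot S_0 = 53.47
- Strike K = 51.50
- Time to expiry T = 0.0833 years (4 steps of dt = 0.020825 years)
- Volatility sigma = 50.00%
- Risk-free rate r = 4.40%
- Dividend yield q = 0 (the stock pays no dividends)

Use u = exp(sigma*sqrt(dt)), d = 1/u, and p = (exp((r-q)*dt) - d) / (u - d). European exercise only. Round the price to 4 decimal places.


Answer: Price = V(0,0) = 2.1407

Derivation:
dt = T/N = 0.020825
u = exp(sigma*sqrt(dt)) = 1.074821; d = 1/u = 0.930387
p = (exp((r-q)*dt) - d) / (u - d) = 0.488316
Discount per step: exp(-r*dt) = 0.999084
Stock lattice S(k, i) with i counting down-moves:
  k=0: S(0,0) = 53.4700
  k=1: S(1,0) = 57.4707; S(1,1) = 49.7478
  k=2: S(2,0) = 61.7707; S(2,1) = 53.4700; S(2,2) = 46.2847
  k=3: S(3,0) = 66.3925; S(3,1) = 57.4707; S(3,2) = 49.7478; S(3,3) = 43.0627
  k=4: S(4,0) = 71.3600; S(4,1) = 61.7707; S(4,2) = 53.4700; S(4,3) = 46.2847; S(4,4) = 40.0650
Terminal payoffs V(N, i) = max(K - S_T, 0):
  V(4,0) = 0.000000; V(4,1) = 0.000000; V(4,2) = 0.000000; V(4,3) = 5.215272; V(4,4) = 11.434991
Backward induction: V(k, i) = exp(-r*dt) * [p * V(k+1, i) + (1-p) * V(k+1, i+1)].
  V(3,0) = exp(-r*dt) * [p*0.000000 + (1-p)*0.000000] = 0.000000
  V(3,1) = exp(-r*dt) * [p*0.000000 + (1-p)*0.000000] = 0.000000
  V(3,2) = exp(-r*dt) * [p*0.000000 + (1-p)*5.215272] = 2.666126
  V(3,3) = exp(-r*dt) * [p*5.215272 + (1-p)*11.434991] = 8.390110
  V(2,0) = exp(-r*dt) * [p*0.000000 + (1-p)*0.000000] = 0.000000
  V(2,1) = exp(-r*dt) * [p*0.000000 + (1-p)*2.666126] = 1.362964
  V(2,2) = exp(-r*dt) * [p*2.666126 + (1-p)*8.390110] = 5.589872
  V(1,0) = exp(-r*dt) * [p*0.000000 + (1-p)*1.362964] = 0.696768
  V(1,1) = exp(-r*dt) * [p*1.362964 + (1-p)*5.589872] = 3.522575
  V(0,0) = exp(-r*dt) * [p*0.696768 + (1-p)*3.522575] = 2.140725


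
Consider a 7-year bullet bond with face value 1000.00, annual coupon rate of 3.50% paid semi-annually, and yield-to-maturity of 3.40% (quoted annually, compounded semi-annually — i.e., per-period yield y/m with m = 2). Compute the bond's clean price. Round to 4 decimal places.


Answer: Price = 1006.1829

Derivation:
Coupon per period c = face * coupon_rate / m = 17.500000
Periods per year m = 2; per-period yield y/m = 0.017000
Number of cashflows N = 14
Cashflows (t years, CF_t, discount factor 1/(1+y/m)^(m*t), PV):
  t = 0.5000: CF_t = 17.500000, DF = 0.983284, PV = 17.207473
  t = 1.0000: CF_t = 17.500000, DF = 0.966848, PV = 16.919836
  t = 1.5000: CF_t = 17.500000, DF = 0.950686, PV = 16.637007
  t = 2.0000: CF_t = 17.500000, DF = 0.934795, PV = 16.358905
  t = 2.5000: CF_t = 17.500000, DF = 0.919169, PV = 16.085453
  t = 3.0000: CF_t = 17.500000, DF = 0.903804, PV = 15.816571
  t = 3.5000: CF_t = 17.500000, DF = 0.888696, PV = 15.552184
  t = 4.0000: CF_t = 17.500000, DF = 0.873841, PV = 15.292216
  t = 4.5000: CF_t = 17.500000, DF = 0.859234, PV = 15.036594
  t = 5.0000: CF_t = 17.500000, DF = 0.844871, PV = 14.785245
  t = 5.5000: CF_t = 17.500000, DF = 0.830748, PV = 14.538097
  t = 6.0000: CF_t = 17.500000, DF = 0.816862, PV = 14.295081
  t = 6.5000: CF_t = 17.500000, DF = 0.803207, PV = 14.056127
  t = 7.0000: CF_t = 1017.500000, DF = 0.789781, PV = 803.602126
Price P = sum_t PV_t = 1006.182913


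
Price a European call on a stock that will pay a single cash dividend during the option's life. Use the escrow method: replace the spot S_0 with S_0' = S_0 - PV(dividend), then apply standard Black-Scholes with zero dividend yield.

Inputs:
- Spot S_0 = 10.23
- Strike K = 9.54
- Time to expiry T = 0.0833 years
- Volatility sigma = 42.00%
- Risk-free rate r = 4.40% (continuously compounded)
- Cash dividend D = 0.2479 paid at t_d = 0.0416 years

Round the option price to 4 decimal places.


Answer: Price = 0.7476

Derivation:
PV(D) = D * exp(-r * t_d) = 0.2479 * 0.99817127 = 0.24744666
S_0' = S_0 - PV(D) = 10.2300 - 0.24744666 = 9.98255334
d1 = (ln(S_0'/K) + (r + sigma^2/2)*T) / (sigma*sqrt(T)) = 0.46492329
d2 = d1 - sigma*sqrt(T) = 0.34370398
exp(-rT) = 0.99634151
N(d1) = 0.67900680; N(d2) = 0.63446554
C = S_0' * N(d1) - K * exp(-rT) * N(d2) = 9.98255334 * 0.67900680 - 9.5400 * 0.99634151 * 0.63446554 = 0.7476


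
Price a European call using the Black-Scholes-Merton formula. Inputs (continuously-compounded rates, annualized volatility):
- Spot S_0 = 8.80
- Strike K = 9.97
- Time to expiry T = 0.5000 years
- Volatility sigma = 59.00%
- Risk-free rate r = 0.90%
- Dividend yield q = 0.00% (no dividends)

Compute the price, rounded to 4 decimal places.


Answer: Price = 1.0473

Derivation:
d1 = (ln(S/K) + (r - q + 0.5*sigma^2) * T) / (sigma * sqrt(T)) = -0.07982843
d2 = d1 - sigma * sqrt(T) = -0.49702143
exp(-rT) = 0.99551011; exp(-qT) = 1.00000000
C = S_0 * exp(-qT) * N(d1) - K * exp(-rT) * N(d2)
N(d1) = 0.46818686; N(d2) = 0.30958697
C = 8.8000 * 1.00000000 * 0.46818686 - 9.9700 * 0.99551011 * 0.30958697 = 1.0473


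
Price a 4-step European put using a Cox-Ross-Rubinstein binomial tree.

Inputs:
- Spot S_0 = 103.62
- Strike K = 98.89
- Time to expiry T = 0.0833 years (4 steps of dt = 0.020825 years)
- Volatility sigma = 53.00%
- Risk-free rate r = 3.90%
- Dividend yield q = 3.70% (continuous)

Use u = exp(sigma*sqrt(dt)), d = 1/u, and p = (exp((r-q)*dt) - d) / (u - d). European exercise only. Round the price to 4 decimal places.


Answer: Price = V(0,0) = 4.3018

Derivation:
dt = T/N = 0.020825
u = exp(sigma*sqrt(dt)) = 1.079484; d = 1/u = 0.926368
p = (exp((r-q)*dt) - d) / (u - d) = 0.481160
Discount per step: exp(-r*dt) = 0.999188
Stock lattice S(k, i) with i counting down-moves:
  k=0: S(0,0) = 103.6200
  k=1: S(1,0) = 111.8562; S(1,1) = 95.9903
  k=2: S(2,0) = 120.7470; S(2,1) = 103.6200; S(2,2) = 88.9223
  k=3: S(3,0) = 130.3445; S(3,1) = 111.8562; S(3,2) = 95.9903; S(3,3) = 82.3748
  k=4: S(4,0) = 140.7049; S(4,1) = 120.7470; S(4,2) = 103.6200; S(4,3) = 88.9223; S(4,4) = 76.3094
Terminal payoffs V(N, i) = max(K - S_T, 0):
  V(4,0) = 0.000000; V(4,1) = 0.000000; V(4,2) = 0.000000; V(4,3) = 9.967683; V(4,4) = 22.580616
Backward induction: V(k, i) = exp(-r*dt) * [p * V(k+1, i) + (1-p) * V(k+1, i+1)].
  V(3,0) = exp(-r*dt) * [p*0.000000 + (1-p)*0.000000] = 0.000000
  V(3,1) = exp(-r*dt) * [p*0.000000 + (1-p)*0.000000] = 0.000000
  V(3,2) = exp(-r*dt) * [p*0.000000 + (1-p)*9.967683] = 5.167430
  V(3,3) = exp(-r*dt) * [p*9.967683 + (1-p)*22.580616] = 16.498367
  V(2,0) = exp(-r*dt) * [p*0.000000 + (1-p)*0.000000] = 0.000000
  V(2,1) = exp(-r*dt) * [p*0.000000 + (1-p)*5.167430] = 2.678890
  V(2,2) = exp(-r*dt) * [p*5.167430 + (1-p)*16.498367] = 11.037400
  V(1,0) = exp(-r*dt) * [p*0.000000 + (1-p)*2.678890] = 1.388786
  V(1,1) = exp(-r*dt) * [p*2.678890 + (1-p)*11.037400] = 7.009920
  V(0,0) = exp(-r*dt) * [p*1.388786 + (1-p)*7.009920] = 4.301758


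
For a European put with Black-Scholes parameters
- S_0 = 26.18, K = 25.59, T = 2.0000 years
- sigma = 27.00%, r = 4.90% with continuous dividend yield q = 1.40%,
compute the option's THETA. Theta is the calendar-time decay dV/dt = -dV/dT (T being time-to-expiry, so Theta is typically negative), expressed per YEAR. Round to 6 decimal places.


Answer: Theta = -0.455941

Derivation:
d1 = 0.4339386259; d2 = 0.0521009641
phi(d1) = 0.3630953167; exp(-qT) = 0.9723883668; exp(-rT) = 0.9066489038
Theta = -S*exp(-qT)*phi(d1)*sigma/(2*sqrt(T)) + r*K*exp(-rT)*N(-d2) - q*S*exp(-qT)*N(-d1)
N(-d1) = 0.3321665049; N(-d2) = 0.4792241224; sqrt(T) = 1.4142135624
Term 1 = -26.1800 * 0.9723883668 * 0.3630953167 * 0.2700 / (2 * 1.4142135624) = -0.8823661006
Term 2 = 0.0490 * 25.5900 * 0.9066489038 * 0.4792241224 = 0.5448088797
Term 3 = -0.0140 * 26.1800 * 0.9723883668 * 0.3321665049 = -0.1183840707
Theta = -0.8823661006 + (0.5448088797) + (-0.1183840707) = -0.455941


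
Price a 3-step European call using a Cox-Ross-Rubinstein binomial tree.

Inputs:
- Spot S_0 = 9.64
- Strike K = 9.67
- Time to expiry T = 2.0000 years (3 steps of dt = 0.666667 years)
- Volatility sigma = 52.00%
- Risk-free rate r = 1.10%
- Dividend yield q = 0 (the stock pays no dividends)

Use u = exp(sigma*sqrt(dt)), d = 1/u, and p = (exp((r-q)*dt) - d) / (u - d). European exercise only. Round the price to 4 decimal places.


Answer: Price = V(0,0) = 3.0431

Derivation:
dt = T/N = 0.666667
u = exp(sigma*sqrt(dt)) = 1.528945; d = 1/u = 0.654046
p = (exp((r-q)*dt) - d) / (u - d) = 0.403834
Discount per step: exp(-r*dt) = 0.992693
Stock lattice S(k, i) with i counting down-moves:
  k=0: S(0,0) = 9.6400
  k=1: S(1,0) = 14.7390; S(1,1) = 6.3050
  k=2: S(2,0) = 22.5352; S(2,1) = 9.6400; S(2,2) = 4.1238
  k=3: S(3,0) = 34.4551; S(3,1) = 14.7390; S(3,2) = 6.3050; S(3,3) = 2.6971
Terminal payoffs V(N, i) = max(S_T - K, 0):
  V(3,0) = 24.785057; V(3,1) = 5.069034; V(3,2) = 0.000000; V(3,3) = 0.000000
Backward induction: V(k, i) = exp(-r*dt) * [p * V(k+1, i) + (1-p) * V(k+1, i+1)].
  V(2,0) = exp(-r*dt) * [p*24.785057 + (1-p)*5.069034] = 12.935832
  V(2,1) = exp(-r*dt) * [p*5.069034 + (1-p)*0.000000] = 2.032094
  V(2,2) = exp(-r*dt) * [p*0.000000 + (1-p)*0.000000] = 0.000000
  V(1,0) = exp(-r*dt) * [p*12.935832 + (1-p)*2.032094] = 6.388379
  V(1,1) = exp(-r*dt) * [p*2.032094 + (1-p)*0.000000] = 0.814634
  V(0,0) = exp(-r*dt) * [p*6.388379 + (1-p)*0.814634] = 3.043106


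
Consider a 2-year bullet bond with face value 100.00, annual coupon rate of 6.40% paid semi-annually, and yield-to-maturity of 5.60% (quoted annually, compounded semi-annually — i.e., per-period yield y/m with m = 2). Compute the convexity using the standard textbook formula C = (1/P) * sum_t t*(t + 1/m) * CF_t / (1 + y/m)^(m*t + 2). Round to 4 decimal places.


Answer: Convexity = 4.4470

Derivation:
Coupon per period c = face * coupon_rate / m = 3.200000
Periods per year m = 2; per-period yield y/m = 0.028000
Number of cashflows N = 4
Cashflows (t years, CF_t, discount factor 1/(1+y/m)^(m*t), PV):
  t = 0.5000: CF_t = 3.200000, DF = 0.972763, PV = 3.112840
  t = 1.0000: CF_t = 3.200000, DF = 0.946267, PV = 3.028055
  t = 1.5000: CF_t = 3.200000, DF = 0.920493, PV = 2.945579
  t = 2.0000: CF_t = 103.200000, DF = 0.895422, PV = 92.407504
Price P = sum_t PV_t = 101.493978
Convexity numerator sum_t t*(t + 1/m) * CF_t / (1+y/m)^(m*t + 2):
  t = 0.5000: term = 1.472789
  t = 1.0000: term = 4.298023
  t = 1.5000: term = 8.361913
  t = 2.0000: term = 437.210933
Convexity = (1/P) * sum = 451.343659 / 101.493978 = 4.446999


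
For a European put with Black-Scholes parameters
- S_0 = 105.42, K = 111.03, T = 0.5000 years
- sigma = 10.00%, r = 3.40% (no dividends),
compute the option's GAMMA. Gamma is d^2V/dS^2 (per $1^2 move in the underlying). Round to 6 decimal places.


Answer: Gamma = 0.048201

Derivation:
d1 = -0.4574707031; d2 = -0.5281813813
phi(d1) = 0.3593069452; exp(-qT) = 1.0000000000; exp(-rT) = 0.9831436846
Gamma = exp(-qT) * phi(d1) / (S * sigma * sqrt(T)) = 1.0000000000 * 0.3593069452 / (105.4200 * 0.1000 * 0.7071067812) = 0.048201


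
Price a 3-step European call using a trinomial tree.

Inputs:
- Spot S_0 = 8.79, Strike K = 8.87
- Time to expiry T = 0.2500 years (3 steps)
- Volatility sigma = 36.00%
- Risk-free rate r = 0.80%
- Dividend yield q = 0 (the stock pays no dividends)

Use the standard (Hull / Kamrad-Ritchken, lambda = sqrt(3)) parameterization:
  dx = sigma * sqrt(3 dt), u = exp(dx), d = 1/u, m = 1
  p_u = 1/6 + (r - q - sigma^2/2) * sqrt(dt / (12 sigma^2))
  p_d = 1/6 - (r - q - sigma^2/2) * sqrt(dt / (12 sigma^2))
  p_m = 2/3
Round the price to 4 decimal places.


Answer: Price = V(0,0) = 0.5566

Derivation:
dt = T/N = 0.083333; dx = sigma*sqrt(3*dt) = 0.180000
u = exp(dx) = 1.197217; d = 1/u = 0.835270
p_u = 0.153519, p_m = 0.666667, p_d = 0.179815
Discount per step: exp(-r*dt) = 0.999334
Stock lattice S(k, j) with j the centered position index:
  k=0: S(0,+0) = 8.7900
  k=1: S(1,-1) = 7.3420; S(1,+0) = 8.7900; S(1,+1) = 10.5235
  k=2: S(2,-2) = 6.1326; S(2,-1) = 7.3420; S(2,+0) = 8.7900; S(2,+1) = 10.5235; S(2,+2) = 12.5990
  k=3: S(3,-3) = 5.1224; S(3,-2) = 6.1326; S(3,-1) = 7.3420; S(3,+0) = 8.7900; S(3,+1) = 10.5235; S(3,+2) = 12.5990; S(3,+3) = 15.0837
Terminal payoffs V(N, j) = max(S_T - K, 0):
  V(3,-3) = 0.000000; V(3,-2) = 0.000000; V(3,-1) = 0.000000; V(3,+0) = 0.000000; V(3,+1) = 1.653541; V(3,+2) = 3.728966; V(3,+3) = 6.213700
Backward induction: V(k, j) = exp(-r*dt) * [p_u * V(k+1, j+1) + p_m * V(k+1, j) + p_d * V(k+1, j-1)]
  V(2,-2) = exp(-r*dt) * [p_u*0.000000 + p_m*0.000000 + p_d*0.000000] = 0.000000
  V(2,-1) = exp(-r*dt) * [p_u*0.000000 + p_m*0.000000 + p_d*0.000000] = 0.000000
  V(2,+0) = exp(-r*dt) * [p_u*1.653541 + p_m*0.000000 + p_d*0.000000] = 0.253680
  V(2,+1) = exp(-r*dt) * [p_u*3.728966 + p_m*1.653541 + p_d*0.000000] = 1.673710
  V(2,+2) = exp(-r*dt) * [p_u*6.213700 + p_m*3.728966 + p_d*1.653541] = 3.734736
  V(1,-1) = exp(-r*dt) * [p_u*0.253680 + p_m*0.000000 + p_d*0.000000] = 0.038919
  V(1,+0) = exp(-r*dt) * [p_u*1.673710 + p_m*0.253680 + p_d*0.000000] = 0.425781
  V(1,+1) = exp(-r*dt) * [p_u*3.734736 + p_m*1.673710 + p_d*0.253680] = 1.733617
  V(0,+0) = exp(-r*dt) * [p_u*1.733617 + p_m*0.425781 + p_d*0.038919] = 0.556623


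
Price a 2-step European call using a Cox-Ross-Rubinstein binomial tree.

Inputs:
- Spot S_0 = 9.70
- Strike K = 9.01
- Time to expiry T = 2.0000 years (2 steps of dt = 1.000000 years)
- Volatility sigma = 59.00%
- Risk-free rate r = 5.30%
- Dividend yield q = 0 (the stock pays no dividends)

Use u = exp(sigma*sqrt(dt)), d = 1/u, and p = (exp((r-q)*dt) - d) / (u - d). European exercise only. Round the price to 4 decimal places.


Answer: Price = V(0,0) = 3.5472

Derivation:
dt = T/N = 1.000000
u = exp(sigma*sqrt(dt)) = 1.803988; d = 1/u = 0.554327
p = (exp((r-q)*dt) - d) / (u - d) = 0.400190
Discount per step: exp(-r*dt) = 0.948380
Stock lattice S(k, i) with i counting down-moves:
  k=0: S(0,0) = 9.7000
  k=1: S(1,0) = 17.4987; S(1,1) = 5.3770
  k=2: S(2,0) = 31.5674; S(2,1) = 9.7000; S(2,2) = 2.9806
Terminal payoffs V(N, i) = max(S_T - K, 0):
  V(2,0) = 22.557430; V(2,1) = 0.690000; V(2,2) = 0.000000
Backward induction: V(k, i) = exp(-r*dt) * [p * V(k+1, i) + (1-p) * V(k+1, i+1)].
  V(1,0) = exp(-r*dt) * [p*22.557430 + (1-p)*0.690000] = 8.953784
  V(1,1) = exp(-r*dt) * [p*0.690000 + (1-p)*0.000000] = 0.261877
  V(0,0) = exp(-r*dt) * [p*8.953784 + (1-p)*0.261877] = 3.547221


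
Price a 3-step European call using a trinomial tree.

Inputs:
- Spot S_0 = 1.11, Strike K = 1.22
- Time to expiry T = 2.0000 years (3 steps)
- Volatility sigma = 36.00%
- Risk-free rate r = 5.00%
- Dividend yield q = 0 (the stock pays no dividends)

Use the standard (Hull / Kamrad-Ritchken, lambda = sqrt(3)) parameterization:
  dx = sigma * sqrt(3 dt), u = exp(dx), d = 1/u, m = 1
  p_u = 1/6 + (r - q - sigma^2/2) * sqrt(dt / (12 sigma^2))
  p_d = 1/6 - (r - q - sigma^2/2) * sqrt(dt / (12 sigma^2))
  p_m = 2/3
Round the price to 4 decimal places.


Answer: Price = V(0,0) = 0.2224

Derivation:
dt = T/N = 0.666667; dx = sigma*sqrt(3*dt) = 0.509117
u = exp(dx) = 1.663821; d = 1/u = 0.601026
p_u = 0.156977, p_m = 0.666667, p_d = 0.176357
Discount per step: exp(-r*dt) = 0.967216
Stock lattice S(k, j) with j the centered position index:
  k=0: S(0,+0) = 1.1100
  k=1: S(1,-1) = 0.6671; S(1,+0) = 1.1100; S(1,+1) = 1.8468
  k=2: S(2,-2) = 0.4010; S(2,-1) = 0.6671; S(2,+0) = 1.1100; S(2,+1) = 1.8468; S(2,+2) = 3.0728
  k=3: S(3,-3) = 0.2410; S(3,-2) = 0.4010; S(3,-1) = 0.6671; S(3,+0) = 1.1100; S(3,+1) = 1.8468; S(3,+2) = 3.0728; S(3,+3) = 5.1126
Terminal payoffs V(N, j) = max(S_T - K, 0):
  V(3,-3) = 0.000000; V(3,-2) = 0.000000; V(3,-1) = 0.000000; V(3,+0) = 0.000000; V(3,+1) = 0.626842; V(3,+2) = 1.852814; V(3,+3) = 3.892613
Backward induction: V(k, j) = exp(-r*dt) * [p_u * V(k+1, j+1) + p_m * V(k+1, j) + p_d * V(k+1, j-1)]
  V(2,-2) = exp(-r*dt) * [p_u*0.000000 + p_m*0.000000 + p_d*0.000000] = 0.000000
  V(2,-1) = exp(-r*dt) * [p_u*0.000000 + p_m*0.000000 + p_d*0.000000] = 0.000000
  V(2,+0) = exp(-r*dt) * [p_u*0.626842 + p_m*0.000000 + p_d*0.000000] = 0.095174
  V(2,+1) = exp(-r*dt) * [p_u*1.852814 + p_m*0.626842 + p_d*0.000000] = 0.685508
  V(2,+2) = exp(-r*dt) * [p_u*3.892613 + p_m*1.852814 + p_d*0.626842] = 1.892655
  V(1,-1) = exp(-r*dt) * [p_u*0.095174 + p_m*0.000000 + p_d*0.000000] = 0.014450
  V(1,+0) = exp(-r*dt) * [p_u*0.685508 + p_m*0.095174 + p_d*0.000000] = 0.165450
  V(1,+1) = exp(-r*dt) * [p_u*1.892655 + p_m*0.685508 + p_d*0.095174] = 0.745619
  V(0,+0) = exp(-r*dt) * [p_u*0.745619 + p_m*0.165450 + p_d*0.014450] = 0.222356


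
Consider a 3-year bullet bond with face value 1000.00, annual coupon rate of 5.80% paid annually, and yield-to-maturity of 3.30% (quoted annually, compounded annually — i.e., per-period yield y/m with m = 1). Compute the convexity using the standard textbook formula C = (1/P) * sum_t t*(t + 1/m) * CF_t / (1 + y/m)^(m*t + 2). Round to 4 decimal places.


Answer: Convexity = 10.4684

Derivation:
Coupon per period c = face * coupon_rate / m = 58.000000
Periods per year m = 1; per-period yield y/m = 0.033000
Number of cashflows N = 3
Cashflows (t years, CF_t, discount factor 1/(1+y/m)^(m*t), PV):
  t = 1.0000: CF_t = 58.000000, DF = 0.968054, PV = 56.147144
  t = 2.0000: CF_t = 58.000000, DF = 0.937129, PV = 54.353479
  t = 3.0000: CF_t = 1058.000000, DF = 0.907192, PV = 959.808746
Price P = sum_t PV_t = 1070.309370
Convexity numerator sum_t t*(t + 1/m) * CF_t / (1+y/m)^(m*t + 2):
  t = 1.0000: term = 105.234229
  t = 2.0000: term = 305.617316
  t = 3.0000: term = 10793.574815
Convexity = (1/P) * sum = 11204.426360 / 1070.309370 = 10.468400


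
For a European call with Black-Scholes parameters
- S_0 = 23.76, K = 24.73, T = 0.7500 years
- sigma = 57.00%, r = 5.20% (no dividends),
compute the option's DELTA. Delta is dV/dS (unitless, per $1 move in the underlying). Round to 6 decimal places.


d1 = 0.2447639252; d2 = -0.2488705550
phi(d1) = 0.3871692966; exp(-qT) = 1.0000000000; exp(-rT) = 0.9617507091
N(d1) = 0.5966803860
Delta = exp(-qT) * N(d1) = 1.0000000000 * 0.5966803860 = 0.596680

Answer: Delta = 0.596680


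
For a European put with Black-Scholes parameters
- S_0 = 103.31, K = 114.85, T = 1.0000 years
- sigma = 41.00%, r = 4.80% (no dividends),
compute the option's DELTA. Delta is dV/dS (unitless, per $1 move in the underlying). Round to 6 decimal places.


Answer: Delta = -0.474565

Derivation:
d1 = 0.0637981652; d2 = -0.3462018348
phi(d1) = 0.3981312174; exp(-qT) = 1.0000000000; exp(-rT) = 0.9531337871
N(-d1) = 0.4745654696
Delta = -exp(-qT) * N(-d1) = -1.0000000000 * 0.4745654696 = -0.474565


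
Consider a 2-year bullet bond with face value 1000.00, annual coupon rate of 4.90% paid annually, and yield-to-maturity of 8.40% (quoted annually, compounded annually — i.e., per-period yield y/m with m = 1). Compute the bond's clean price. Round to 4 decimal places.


Answer: Price = 937.9264

Derivation:
Coupon per period c = face * coupon_rate / m = 49.000000
Periods per year m = 1; per-period yield y/m = 0.084000
Number of cashflows N = 2
Cashflows (t years, CF_t, discount factor 1/(1+y/m)^(m*t), PV):
  t = 1.0000: CF_t = 49.000000, DF = 0.922509, PV = 45.202952
  t = 2.0000: CF_t = 1049.000000, DF = 0.851023, PV = 892.723411
Price P = sum_t PV_t = 937.926363


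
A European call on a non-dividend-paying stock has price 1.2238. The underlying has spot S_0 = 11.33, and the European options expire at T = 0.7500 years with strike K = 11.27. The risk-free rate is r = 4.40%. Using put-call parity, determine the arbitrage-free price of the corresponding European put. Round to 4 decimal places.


Put-call parity: C - P = S_0 * exp(-qT) - K * exp(-rT).
S_0 * exp(-qT) = 11.3300 * 1.00000000 = 11.33000000
K * exp(-rT) = 11.2700 * 0.96753856 = 10.90415957
P = C - S*exp(-qT) + K*exp(-rT)
P = 1.2238 - 11.33000000 + 10.90415957 = 0.7980

Answer: Put price = 0.7980


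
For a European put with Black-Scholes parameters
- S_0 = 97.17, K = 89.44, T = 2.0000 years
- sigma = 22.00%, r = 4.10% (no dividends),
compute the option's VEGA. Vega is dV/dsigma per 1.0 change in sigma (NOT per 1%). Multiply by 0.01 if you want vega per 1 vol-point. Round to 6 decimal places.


d1 = 0.6855529208; d2 = 0.3744259371
phi(d1) = 0.3153948488; exp(-qT) = 1.0000000000; exp(-rT) = 0.9212719587
Vega = S * exp(-qT) * phi(d1) * sqrt(T) = 97.1700 * 1.0000000000 * 0.3153948488 * 1.4142135624 = 43.341286

Answer: Vega = 43.341286


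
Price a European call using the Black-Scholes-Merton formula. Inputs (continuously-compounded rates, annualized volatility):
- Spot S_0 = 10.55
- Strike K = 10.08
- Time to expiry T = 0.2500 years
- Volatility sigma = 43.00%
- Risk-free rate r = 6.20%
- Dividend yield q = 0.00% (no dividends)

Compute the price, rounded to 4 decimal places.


Answer: Price = 1.2239

Derivation:
d1 = (ln(S/K) + (r - q + 0.5*sigma^2) * T) / (sigma * sqrt(T)) = 0.39155859
d2 = d1 - sigma * sqrt(T) = 0.17655859
exp(-rT) = 0.98461951; exp(-qT) = 1.00000000
C = S_0 * exp(-qT) * N(d1) - K * exp(-rT) * N(d2)
N(d1) = 0.65230781; N(d2) = 0.57007244
C = 10.5500 * 1.00000000 * 0.65230781 - 10.0800 * 0.98461951 * 0.57007244 = 1.2239


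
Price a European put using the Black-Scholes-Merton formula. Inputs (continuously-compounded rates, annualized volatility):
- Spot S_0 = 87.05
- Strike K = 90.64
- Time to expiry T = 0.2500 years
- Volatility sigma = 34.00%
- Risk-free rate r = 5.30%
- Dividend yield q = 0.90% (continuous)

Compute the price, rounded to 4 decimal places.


d1 = (ln(S/K) + (r - q + 0.5*sigma^2) * T) / (sigma * sqrt(T)) = -0.08801736
d2 = d1 - sigma * sqrt(T) = -0.25801736
exp(-rT) = 0.98683739; exp(-qT) = 0.99775253
P = K * exp(-rT) * N(-d2) - S_0 * exp(-qT) * N(-d1)
N(-d1) = 0.53506856; N(-d2) = 0.60180324
P = 90.6400 * 0.98683739 * 0.60180324 - 87.0500 * 0.99775253 * 0.53506856 = 7.3564

Answer: Price = 7.3564


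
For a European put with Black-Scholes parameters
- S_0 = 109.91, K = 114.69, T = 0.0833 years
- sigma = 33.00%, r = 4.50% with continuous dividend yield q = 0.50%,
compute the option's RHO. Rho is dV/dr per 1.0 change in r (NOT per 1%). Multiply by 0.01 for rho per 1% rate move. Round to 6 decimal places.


Answer: Rho = -6.444599

Derivation:
d1 = -0.3643630785; d2 = -0.4596068184
phi(d1) = 0.3733202085; exp(-qT) = 0.9995835867; exp(-rT) = 0.9962585169
N(-d2) = 0.6771007679
Rho = -K*T*exp(-rT)*N(-d2) = -114.6900 * 0.0833 * 0.9962585169 * 0.6771007679 = -6.444599


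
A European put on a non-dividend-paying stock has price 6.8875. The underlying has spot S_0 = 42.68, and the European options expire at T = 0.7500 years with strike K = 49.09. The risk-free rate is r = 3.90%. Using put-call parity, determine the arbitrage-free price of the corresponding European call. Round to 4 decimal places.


Answer: Call price = 1.8926

Derivation:
Put-call parity: C - P = S_0 * exp(-qT) - K * exp(-rT).
S_0 * exp(-qT) = 42.6800 * 1.00000000 = 42.68000000
K * exp(-rT) = 49.0900 * 0.97117364 = 47.67491402
C = P + S*exp(-qT) - K*exp(-rT)
C = 6.8875 + 42.68000000 - 47.67491402 = 1.8926


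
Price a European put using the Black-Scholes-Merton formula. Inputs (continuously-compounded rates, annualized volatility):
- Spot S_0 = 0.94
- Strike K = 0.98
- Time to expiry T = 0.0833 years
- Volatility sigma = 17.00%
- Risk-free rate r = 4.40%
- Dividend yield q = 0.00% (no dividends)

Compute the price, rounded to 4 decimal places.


Answer: Price = 0.0423

Derivation:
d1 = (ln(S/K) + (r - q + 0.5*sigma^2) * T) / (sigma * sqrt(T)) = -0.75010382
d2 = d1 - sigma * sqrt(T) = -0.79916877
exp(-rT) = 0.99634151; exp(-qT) = 1.00000000
P = K * exp(-rT) * N(-d2) - S_0 * exp(-qT) * N(-d1)
N(-d1) = 0.77340391; N(-d2) = 0.78790372
P = 0.9800 * 0.99634151 * 0.78790372 - 0.9400 * 1.00000000 * 0.77340391 = 0.0423


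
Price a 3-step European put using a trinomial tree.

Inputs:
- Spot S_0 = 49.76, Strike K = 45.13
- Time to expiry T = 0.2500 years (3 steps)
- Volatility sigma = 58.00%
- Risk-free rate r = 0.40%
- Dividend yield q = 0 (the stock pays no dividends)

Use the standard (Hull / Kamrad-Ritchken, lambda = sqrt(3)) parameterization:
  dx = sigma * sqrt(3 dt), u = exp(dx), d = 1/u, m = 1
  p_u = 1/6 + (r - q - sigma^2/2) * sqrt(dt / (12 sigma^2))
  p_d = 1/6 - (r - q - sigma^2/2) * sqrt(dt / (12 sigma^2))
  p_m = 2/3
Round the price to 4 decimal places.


dt = T/N = 0.083333; dx = sigma*sqrt(3*dt) = 0.290000
u = exp(dx) = 1.336427; d = 1/u = 0.748264
p_u = 0.143075, p_m = 0.666667, p_d = 0.190259
Discount per step: exp(-r*dt) = 0.999667
Stock lattice S(k, j) with j the centered position index:
  k=0: S(0,+0) = 49.7600
  k=1: S(1,-1) = 37.2336; S(1,+0) = 49.7600; S(1,+1) = 66.5006
  k=2: S(2,-2) = 27.8605; S(2,-1) = 37.2336; S(2,+0) = 49.7600; S(2,+1) = 66.5006; S(2,+2) = 88.8733
  k=3: S(3,-3) = 20.8470; S(3,-2) = 27.8605; S(3,-1) = 37.2336; S(3,+0) = 49.7600; S(3,+1) = 66.5006; S(3,+2) = 88.8733; S(3,+3) = 118.7727
Terminal payoffs V(N, j) = max(K - S_T, 0):
  V(3,-3) = 24.282971; V(3,-2) = 17.269457; V(3,-1) = 7.896405; V(3,+0) = 0.000000; V(3,+1) = 0.000000; V(3,+2) = 0.000000; V(3,+3) = 0.000000
Backward induction: V(k, j) = exp(-r*dt) * [p_u * V(k+1, j+1) + p_m * V(k+1, j) + p_d * V(k+1, j-1)]
  V(2,-2) = exp(-r*dt) * [p_u*7.896405 + p_m*17.269457 + p_d*24.282971] = 17.257039
  V(2,-1) = exp(-r*dt) * [p_u*0.000000 + p_m*7.896405 + p_d*17.269457] = 8.547084
  V(2,+0) = exp(-r*dt) * [p_u*0.000000 + p_m*0.000000 + p_d*7.896405] = 1.501858
  V(2,+1) = exp(-r*dt) * [p_u*0.000000 + p_m*0.000000 + p_d*0.000000] = 0.000000
  V(2,+2) = exp(-r*dt) * [p_u*0.000000 + p_m*0.000000 + p_d*0.000000] = 0.000000
  V(1,-1) = exp(-r*dt) * [p_u*1.501858 + p_m*8.547084 + p_d*17.257039] = 9.193169
  V(1,+0) = exp(-r*dt) * [p_u*0.000000 + p_m*1.501858 + p_d*8.547084] = 2.626520
  V(1,+1) = exp(-r*dt) * [p_u*0.000000 + p_m*0.000000 + p_d*1.501858] = 0.285646
  V(0,+0) = exp(-r*dt) * [p_u*0.285646 + p_m*2.626520 + p_d*9.193169] = 3.539781

Answer: Price = V(0,0) = 3.5398


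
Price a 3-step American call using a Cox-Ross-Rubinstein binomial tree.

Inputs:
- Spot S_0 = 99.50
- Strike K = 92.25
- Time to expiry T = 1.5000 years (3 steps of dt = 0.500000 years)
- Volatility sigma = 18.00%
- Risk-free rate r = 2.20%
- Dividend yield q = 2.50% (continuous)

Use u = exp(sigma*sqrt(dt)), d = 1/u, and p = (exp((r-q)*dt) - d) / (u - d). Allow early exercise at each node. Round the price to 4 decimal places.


dt = T/N = 0.500000
u = exp(sigma*sqrt(dt)) = 1.135734; d = 1/u = 0.880488
p = (exp((r-q)*dt) - d) / (u - d) = 0.462351
Discount per step: exp(-r*dt) = 0.989060
Stock lattice S(k, i) with i counting down-moves:
  k=0: S(0,0) = 99.5000
  k=1: S(1,0) = 113.0055; S(1,1) = 87.6085
  k=2: S(2,0) = 128.3442; S(2,1) = 99.5000; S(2,2) = 77.1382
  k=3: S(3,0) = 145.7649; S(3,1) = 113.0055; S(3,2) = 87.6085; S(3,3) = 67.9193
Terminal payoffs V(N, i) = max(S_T - K, 0):
  V(3,0) = 53.514937; V(3,1) = 20.755542; V(3,2) = 0.000000; V(3,3) = 0.000000
Backward induction: V(k, i) = exp(-r*dt) * [p * V(k+1, i) + (1-p) * V(k+1, i+1)]; then take max(V_cont, immediate exercise) for American.
  V(2,0) = exp(-r*dt) * [p*53.514937 + (1-p)*20.755542] = 35.509119; exercise = 36.094247; V(2,0) = max -> 36.094247
  V(2,1) = exp(-r*dt) * [p*20.755542 + (1-p)*0.000000] = 9.491361; exercise = 7.250000; V(2,1) = max -> 9.491361
  V(2,2) = exp(-r*dt) * [p*0.000000 + (1-p)*0.000000] = 0.000000; exercise = 0.000000; V(2,2) = max -> 0.000000
  V(1,0) = exp(-r*dt) * [p*36.094247 + (1-p)*9.491361] = 21.552837; exercise = 20.755542; V(1,0) = max -> 21.552837
  V(1,1) = exp(-r*dt) * [p*9.491361 + (1-p)*0.000000] = 4.340331; exercise = 0.000000; V(1,1) = max -> 4.340331
  V(0,0) = exp(-r*dt) * [p*21.552837 + (1-p)*4.340331] = 12.164004; exercise = 7.250000; V(0,0) = max -> 12.164004

Answer: Price = V(0,0) = 12.1640
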